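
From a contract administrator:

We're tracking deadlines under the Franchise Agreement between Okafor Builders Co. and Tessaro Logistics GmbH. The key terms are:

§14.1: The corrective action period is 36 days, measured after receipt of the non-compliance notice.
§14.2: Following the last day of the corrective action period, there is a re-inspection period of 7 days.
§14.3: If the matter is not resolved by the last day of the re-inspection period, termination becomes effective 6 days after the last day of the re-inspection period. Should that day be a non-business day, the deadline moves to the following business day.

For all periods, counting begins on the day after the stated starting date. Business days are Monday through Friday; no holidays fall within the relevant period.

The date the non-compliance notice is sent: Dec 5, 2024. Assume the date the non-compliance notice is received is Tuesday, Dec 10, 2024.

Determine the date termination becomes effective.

Jan 28, 2025

The last day of the corrective action period: Dec 10, 2024 + 36 days = Jan 15, 2025.
The last day of the re-inspection period: 7 calendar days after Jan 15, 2025 is Jan 22, 2025.
The date termination becomes effective: Jan 22, 2025 + 6 days = Jan 28, 2025. Jan 28, 2025 is a Tuesday, so no roll-forward applies.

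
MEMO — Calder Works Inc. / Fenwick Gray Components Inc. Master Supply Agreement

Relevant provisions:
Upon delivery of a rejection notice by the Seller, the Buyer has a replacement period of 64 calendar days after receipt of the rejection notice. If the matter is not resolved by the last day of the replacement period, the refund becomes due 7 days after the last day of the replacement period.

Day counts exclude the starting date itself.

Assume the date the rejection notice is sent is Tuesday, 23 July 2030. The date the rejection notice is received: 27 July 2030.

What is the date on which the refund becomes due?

Adding 64 calendar days to 27 July 2030 gives 29 September 2030, which is the last day of the replacement period.
The date on which the refund becomes due: 29 September 2030 + 7 days = 6 October 2030.

6 October 2030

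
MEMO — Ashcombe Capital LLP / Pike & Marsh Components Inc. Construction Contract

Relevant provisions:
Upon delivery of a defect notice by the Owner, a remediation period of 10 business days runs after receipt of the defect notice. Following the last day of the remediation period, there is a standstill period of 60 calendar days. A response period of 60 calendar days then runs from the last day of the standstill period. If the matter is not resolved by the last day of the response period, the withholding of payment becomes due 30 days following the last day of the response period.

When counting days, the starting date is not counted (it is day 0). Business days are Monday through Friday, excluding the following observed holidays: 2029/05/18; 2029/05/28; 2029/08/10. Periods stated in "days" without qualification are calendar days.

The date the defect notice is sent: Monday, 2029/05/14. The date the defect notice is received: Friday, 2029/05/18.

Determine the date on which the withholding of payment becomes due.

2029/11/01

The last day of the remediation period: 10 business days after Friday, 2029/05/18, skipping weekends and the listed holiday on May 28 — May 21, May 22, May 23, May 24, May 25, May 29, May 30, May 31, Jun 1, Jun 4 — lands on Monday, 2029/06/04.
Adding 60 calendar days to 2029/06/04 gives 2029/08/03, which is the last day of the standstill period.
The last day of the response period: 2029/08/03 + 60 days = 2029/10/02.
The date on which the withholding of payment becomes due: 30 calendar days after 2029/10/02 is 2029/11/01.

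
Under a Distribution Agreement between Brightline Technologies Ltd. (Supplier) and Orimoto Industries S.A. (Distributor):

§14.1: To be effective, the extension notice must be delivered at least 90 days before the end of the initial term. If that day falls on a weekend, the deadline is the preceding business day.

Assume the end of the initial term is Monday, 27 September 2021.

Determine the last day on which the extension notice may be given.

29 June 2021

27 September 2021 minus 90 days is 29 June 2021. That is a Tuesday, so no adjustment is needed.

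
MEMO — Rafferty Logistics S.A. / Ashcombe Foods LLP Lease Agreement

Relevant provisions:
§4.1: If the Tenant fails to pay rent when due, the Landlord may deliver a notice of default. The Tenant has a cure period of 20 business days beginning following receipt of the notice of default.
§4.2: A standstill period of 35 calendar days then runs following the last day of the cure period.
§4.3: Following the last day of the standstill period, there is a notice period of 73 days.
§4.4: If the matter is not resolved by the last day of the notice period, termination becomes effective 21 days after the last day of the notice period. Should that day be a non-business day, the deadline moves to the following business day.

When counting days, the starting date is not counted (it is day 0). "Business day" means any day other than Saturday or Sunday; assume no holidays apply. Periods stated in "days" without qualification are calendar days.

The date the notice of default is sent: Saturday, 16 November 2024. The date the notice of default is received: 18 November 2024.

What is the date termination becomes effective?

24 April 2025

The last day of the cure period: 20 business days after Monday, 18 November 2024, skipping weekends — Nov 19, Nov 20, Nov 21, Nov 22, …, Dec 12, Dec 13, Dec 16 — lands on Monday, 16 December 2024.
The last day of the standstill period: 35 calendar days after 16 December 2024 is 20 January 2025.
The last day of the notice period: 73 calendar days after 20 January 2025 is 3 April 2025.
The date termination becomes effective: 21 calendar days after 3 April 2025 is 24 April 2025. 24 April 2025 is a Thursday, so no roll-forward applies.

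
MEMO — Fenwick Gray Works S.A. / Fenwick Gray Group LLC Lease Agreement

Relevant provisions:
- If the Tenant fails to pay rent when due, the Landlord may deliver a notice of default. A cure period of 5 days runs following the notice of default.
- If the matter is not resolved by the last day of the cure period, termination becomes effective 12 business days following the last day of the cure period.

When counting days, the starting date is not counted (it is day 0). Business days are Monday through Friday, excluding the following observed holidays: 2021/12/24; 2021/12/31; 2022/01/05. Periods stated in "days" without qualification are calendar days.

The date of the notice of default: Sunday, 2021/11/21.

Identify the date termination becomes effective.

The last day of the cure period: 2021/11/21 + 5 days = 2021/11/26.
The date termination becomes effective: counting 12 business days from Friday, 2021/11/26 (Nov 29, Nov 30, Dec 1, Dec 2, …, Dec 10, Dec 13, Dec 14, skipping weekends) reaches Tuesday, 2021/12/14.

2021/12/14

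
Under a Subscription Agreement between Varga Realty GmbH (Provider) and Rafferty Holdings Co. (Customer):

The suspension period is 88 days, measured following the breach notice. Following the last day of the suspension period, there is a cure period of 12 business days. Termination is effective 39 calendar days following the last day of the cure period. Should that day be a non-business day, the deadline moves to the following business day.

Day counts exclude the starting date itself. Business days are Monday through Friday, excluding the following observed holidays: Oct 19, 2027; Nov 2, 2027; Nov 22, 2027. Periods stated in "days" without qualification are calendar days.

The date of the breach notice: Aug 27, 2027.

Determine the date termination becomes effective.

Adding 88 calendar days to Aug 27, 2027 gives Nov 23, 2027, which is the last day of the suspension period.
The last day of the cure period: counting 12 business days from Tuesday, Nov 23, 2027 (Nov 24, Nov 25, Nov 26, Nov 29, …, Dec 7, Dec 8, Dec 9, skipping weekends) reaches Thursday, Dec 9, 2027.
The date termination becomes effective: 39 calendar days after Dec 9, 2027 is Jan 17, 2028. Jan 17, 2028 is a Monday and is not a listed holiday, so no roll-forward applies.

Jan 17, 2028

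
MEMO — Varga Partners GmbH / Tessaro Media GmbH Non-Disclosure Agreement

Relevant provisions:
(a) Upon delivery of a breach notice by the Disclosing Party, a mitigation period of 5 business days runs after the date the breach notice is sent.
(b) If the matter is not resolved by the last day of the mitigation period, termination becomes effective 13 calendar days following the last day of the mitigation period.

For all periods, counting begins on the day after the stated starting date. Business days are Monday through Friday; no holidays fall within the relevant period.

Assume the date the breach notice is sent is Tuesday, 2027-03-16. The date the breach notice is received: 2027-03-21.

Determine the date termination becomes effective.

The last day of the mitigation period: counting 5 business days from Tuesday, 2027-03-16 (Mar 17, Mar 18, Mar 19, Mar 22, Mar 23, skipping weekends) reaches Tuesday, 2027-03-23.
Adding 13 calendar days to 2027-03-23 gives 2027-04-05, which is the date termination becomes effective.

2027-04-05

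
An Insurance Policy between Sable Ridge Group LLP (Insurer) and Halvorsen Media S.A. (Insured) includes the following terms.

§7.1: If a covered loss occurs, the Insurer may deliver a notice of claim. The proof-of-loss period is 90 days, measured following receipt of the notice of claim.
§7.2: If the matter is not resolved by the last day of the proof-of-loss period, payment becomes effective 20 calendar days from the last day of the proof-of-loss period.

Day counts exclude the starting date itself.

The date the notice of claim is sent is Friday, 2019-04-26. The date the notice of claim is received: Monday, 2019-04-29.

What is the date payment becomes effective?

Adding 90 calendar days to 2019-04-29 gives 2019-07-28, which is the last day of the proof-of-loss period.
Adding 20 calendar days to 2019-07-28 gives 2019-08-17, which is the date payment becomes effective.

2019-08-17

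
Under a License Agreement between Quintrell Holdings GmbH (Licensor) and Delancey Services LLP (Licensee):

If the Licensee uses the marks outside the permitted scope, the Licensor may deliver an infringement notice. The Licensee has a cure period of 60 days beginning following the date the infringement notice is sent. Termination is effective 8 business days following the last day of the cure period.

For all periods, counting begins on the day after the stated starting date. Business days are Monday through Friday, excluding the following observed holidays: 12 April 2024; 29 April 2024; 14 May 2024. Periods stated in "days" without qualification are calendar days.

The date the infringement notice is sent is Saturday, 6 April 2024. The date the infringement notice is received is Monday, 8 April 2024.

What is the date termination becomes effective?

Adding 60 calendar days to 6 April 2024 gives 5 June 2024, which is the last day of the cure period.
The date termination becomes effective: 8 business days after Wednesday, 5 June 2024, skipping weekends — Jun 6, Jun 7, Jun 10, Jun 11, Jun 12, Jun 13, Jun 14, Jun 17 — lands on Monday, 17 June 2024.

17 June 2024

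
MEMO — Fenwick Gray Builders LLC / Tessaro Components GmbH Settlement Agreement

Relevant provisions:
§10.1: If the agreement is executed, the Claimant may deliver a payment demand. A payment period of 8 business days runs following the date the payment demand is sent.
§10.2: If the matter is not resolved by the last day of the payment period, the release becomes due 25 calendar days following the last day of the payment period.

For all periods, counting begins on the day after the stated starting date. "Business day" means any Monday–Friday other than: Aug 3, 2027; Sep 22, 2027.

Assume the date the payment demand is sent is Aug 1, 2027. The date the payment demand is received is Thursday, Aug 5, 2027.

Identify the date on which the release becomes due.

The last day of the payment period: 8 business days after Sunday, Aug 1, 2027, skipping weekends and the listed holiday on Aug 3 — Aug 2, Aug 4, Aug 5, Aug 6, Aug 9, Aug 10, Aug 11, Aug 12 — lands on Thursday, Aug 12, 2027.
The date on which the release becomes due: Aug 12, 2027 + 25 days = Sep 6, 2027.

Sep 6, 2027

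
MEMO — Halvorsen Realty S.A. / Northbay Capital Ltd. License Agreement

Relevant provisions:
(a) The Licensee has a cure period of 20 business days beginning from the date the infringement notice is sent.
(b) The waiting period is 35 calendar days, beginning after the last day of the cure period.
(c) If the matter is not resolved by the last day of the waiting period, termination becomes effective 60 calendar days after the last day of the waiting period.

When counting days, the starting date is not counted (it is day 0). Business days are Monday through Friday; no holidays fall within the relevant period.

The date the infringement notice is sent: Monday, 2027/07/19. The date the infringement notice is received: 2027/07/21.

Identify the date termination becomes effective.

The last day of the cure period: 20 business days after Monday, 2027/07/19, skipping weekends — Jul 20, Jul 21, Jul 22, Jul 23, …, Aug 12, Aug 13, Aug 16 — lands on Monday, 2027/08/16.
The last day of the waiting period: 35 calendar days after 2027/08/16 is 2027/09/20.
The date termination becomes effective: 60 calendar days after 2027/09/20 is 2027/11/19.

2027/11/19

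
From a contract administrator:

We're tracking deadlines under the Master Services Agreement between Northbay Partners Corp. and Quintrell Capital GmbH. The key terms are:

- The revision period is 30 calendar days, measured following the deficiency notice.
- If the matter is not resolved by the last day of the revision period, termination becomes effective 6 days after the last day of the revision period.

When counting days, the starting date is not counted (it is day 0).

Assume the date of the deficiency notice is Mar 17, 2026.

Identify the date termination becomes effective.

Apr 22, 2026

The last day of the revision period: Mar 17, 2026 + 30 days = Apr 16, 2026.
The date termination becomes effective: 6 calendar days after Apr 16, 2026 is Apr 22, 2026.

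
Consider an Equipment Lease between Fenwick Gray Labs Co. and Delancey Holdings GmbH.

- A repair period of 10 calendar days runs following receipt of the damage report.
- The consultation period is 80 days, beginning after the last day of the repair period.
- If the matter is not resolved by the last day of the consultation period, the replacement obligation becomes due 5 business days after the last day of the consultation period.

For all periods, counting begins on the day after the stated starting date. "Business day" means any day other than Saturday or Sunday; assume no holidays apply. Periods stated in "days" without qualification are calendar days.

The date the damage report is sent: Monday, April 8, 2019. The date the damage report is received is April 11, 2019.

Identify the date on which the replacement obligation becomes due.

Adding 10 calendar days to April 11, 2019 gives April 21, 2019, which is the last day of the repair period.
The last day of the consultation period: April 21, 2019 + 80 days = July 10, 2019.
The date on which the replacement obligation becomes due: counting 5 business days from Wednesday, July 10, 2019 (Jul 11, Jul 12, Jul 15, Jul 16, Jul 17, skipping weekends) reaches Wednesday, July 17, 2019.

July 17, 2019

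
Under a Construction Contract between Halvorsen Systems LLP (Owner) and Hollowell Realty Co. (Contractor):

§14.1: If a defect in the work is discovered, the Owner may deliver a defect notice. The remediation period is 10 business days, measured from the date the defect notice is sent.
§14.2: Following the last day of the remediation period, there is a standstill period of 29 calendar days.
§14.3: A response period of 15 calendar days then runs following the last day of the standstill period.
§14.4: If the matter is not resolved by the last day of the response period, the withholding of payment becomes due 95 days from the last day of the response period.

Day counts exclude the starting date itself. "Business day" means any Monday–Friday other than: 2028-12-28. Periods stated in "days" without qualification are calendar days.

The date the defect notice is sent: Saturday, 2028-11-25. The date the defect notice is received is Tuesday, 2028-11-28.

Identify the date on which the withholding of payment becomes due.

The last day of the remediation period: counting 10 business days from Saturday, 2028-11-25 (Nov 27, Nov 28, Nov 29, Nov 30, Dec 1, Dec 4, Dec 5, Dec 6, Dec 7, Dec 8, skipping weekends) reaches Friday, 2028-12-08.
The last day of the standstill period: 29 calendar days after 2028-12-08 is 2029-01-06.
The last day of the response period: 15 calendar days after 2029-01-06 is 2029-01-21.
The date on which the withholding of payment becomes due: 95 calendar days after 2029-01-21 is 2029-04-26.

2029-04-26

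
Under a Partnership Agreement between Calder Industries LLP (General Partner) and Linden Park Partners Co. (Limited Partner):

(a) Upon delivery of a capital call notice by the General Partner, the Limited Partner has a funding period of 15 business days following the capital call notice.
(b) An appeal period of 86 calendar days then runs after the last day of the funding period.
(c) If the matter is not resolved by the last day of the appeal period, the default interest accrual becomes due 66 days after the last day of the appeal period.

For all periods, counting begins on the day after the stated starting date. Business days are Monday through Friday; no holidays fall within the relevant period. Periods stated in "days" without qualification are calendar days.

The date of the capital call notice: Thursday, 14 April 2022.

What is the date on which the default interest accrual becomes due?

4 October 2022

From Thursday, 14 April 2022, 15 business days (Apr 15, Apr 18, Apr 19, Apr 20, …, May 3, May 4, May 5, skipping weekends) brings us to Thursday, 5 May 2022, which is the last day of the funding period.
Adding 86 calendar days to 5 May 2022 gives 30 July 2022, which is the last day of the appeal period.
Adding 66 calendar days to 30 July 2022 gives 4 October 2022, which is the date on which the default interest accrual becomes due.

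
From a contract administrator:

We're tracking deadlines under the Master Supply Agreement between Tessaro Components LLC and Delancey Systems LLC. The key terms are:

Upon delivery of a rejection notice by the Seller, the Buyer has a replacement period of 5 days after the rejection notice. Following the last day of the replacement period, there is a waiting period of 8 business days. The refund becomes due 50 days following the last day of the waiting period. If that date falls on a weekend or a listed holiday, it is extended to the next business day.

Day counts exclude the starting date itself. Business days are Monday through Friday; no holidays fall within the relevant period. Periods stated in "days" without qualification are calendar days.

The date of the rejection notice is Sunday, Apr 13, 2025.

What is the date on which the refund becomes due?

Jun 19, 2025

The last day of the replacement period: Apr 13, 2025 + 5 days = Apr 18, 2025.
The last day of the waiting period: counting 8 business days from Friday, Apr 18, 2025 (Apr 21, Apr 22, Apr 23, Apr 24, Apr 25, Apr 28, Apr 29, Apr 30, skipping weekends) reaches Wednesday, Apr 30, 2025.
The date on which the refund becomes due: 50 calendar days after Apr 30, 2025 is Jun 19, 2025. Jun 19, 2025 is a Thursday, so no roll-forward applies.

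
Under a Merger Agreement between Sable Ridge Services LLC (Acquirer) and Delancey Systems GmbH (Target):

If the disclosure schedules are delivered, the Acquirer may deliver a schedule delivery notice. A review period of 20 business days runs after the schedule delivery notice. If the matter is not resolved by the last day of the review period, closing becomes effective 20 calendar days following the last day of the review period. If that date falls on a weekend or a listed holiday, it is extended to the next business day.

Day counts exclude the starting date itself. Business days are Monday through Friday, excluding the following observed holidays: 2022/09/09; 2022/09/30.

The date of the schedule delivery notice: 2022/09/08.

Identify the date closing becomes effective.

From Thursday, 2022/09/08, 20 business days (Sep 12, Sep 13, Sep 14, Sep 15, …, Oct 6, Oct 7, Oct 10, skipping weekends and the listed holidays on Sep 9, Sep 30) brings us to Monday, 2022/10/10, which is the last day of the review period.
Adding 20 calendar days to 2022/10/10 gives 2022/10/30, which is the date closing becomes effective. That falls on a Sunday, so it rolls to the next business day, Monday, 2022/10/31.

2022/10/31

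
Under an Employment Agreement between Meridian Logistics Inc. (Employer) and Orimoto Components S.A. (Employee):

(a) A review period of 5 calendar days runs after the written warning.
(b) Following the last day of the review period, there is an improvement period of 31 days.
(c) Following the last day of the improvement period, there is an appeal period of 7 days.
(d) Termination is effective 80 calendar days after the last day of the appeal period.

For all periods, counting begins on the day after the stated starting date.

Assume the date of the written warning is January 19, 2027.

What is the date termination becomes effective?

The last day of the review period: January 19, 2027 + 5 days = January 24, 2027.
Adding 31 calendar days to January 24, 2027 gives February 24, 2027, which is the last day of the improvement period.
Adding 7 calendar days to February 24, 2027 gives March 3, 2027, which is the last day of the appeal period.
The date termination becomes effective: March 3, 2027 + 80 days = May 22, 2027.

May 22, 2027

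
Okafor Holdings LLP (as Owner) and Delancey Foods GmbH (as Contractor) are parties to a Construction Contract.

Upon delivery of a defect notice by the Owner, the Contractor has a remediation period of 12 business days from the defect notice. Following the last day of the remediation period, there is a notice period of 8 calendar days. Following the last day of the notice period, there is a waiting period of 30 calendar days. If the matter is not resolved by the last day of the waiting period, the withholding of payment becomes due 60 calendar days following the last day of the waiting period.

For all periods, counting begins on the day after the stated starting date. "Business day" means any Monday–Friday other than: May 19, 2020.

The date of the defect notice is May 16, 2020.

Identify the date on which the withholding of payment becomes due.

The last day of the remediation period: counting 12 business days from Saturday, May 16, 2020 (May 18, May 20, May 21, May 22, …, Jun 1, Jun 2, Jun 3, skipping weekends and the listed holiday on May 19) reaches Wednesday, Jun 3, 2020.
The last day of the notice period: Jun 3, 2020 + 8 days = Jun 11, 2020.
The last day of the waiting period: Jun 11, 2020 + 30 days = Jul 11, 2020.
Adding 60 calendar days to Jul 11, 2020 gives Sep 9, 2020, which is the date on which the withholding of payment becomes due.

Sep 9, 2020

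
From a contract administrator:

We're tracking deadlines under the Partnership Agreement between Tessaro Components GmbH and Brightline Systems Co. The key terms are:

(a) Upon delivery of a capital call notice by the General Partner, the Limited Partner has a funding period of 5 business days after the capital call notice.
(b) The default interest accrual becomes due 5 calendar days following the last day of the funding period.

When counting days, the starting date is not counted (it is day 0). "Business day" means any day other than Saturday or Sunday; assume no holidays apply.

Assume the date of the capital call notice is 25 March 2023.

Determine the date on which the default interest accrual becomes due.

The last day of the funding period: 5 business days after Saturday, 25 March 2023, skipping weekends — Mar 27, Mar 28, Mar 29, Mar 30, Mar 31 — lands on Friday, 31 March 2023.
The date on which the default interest accrual becomes due: 31 March 2023 + 5 days = 5 April 2023.

5 April 2023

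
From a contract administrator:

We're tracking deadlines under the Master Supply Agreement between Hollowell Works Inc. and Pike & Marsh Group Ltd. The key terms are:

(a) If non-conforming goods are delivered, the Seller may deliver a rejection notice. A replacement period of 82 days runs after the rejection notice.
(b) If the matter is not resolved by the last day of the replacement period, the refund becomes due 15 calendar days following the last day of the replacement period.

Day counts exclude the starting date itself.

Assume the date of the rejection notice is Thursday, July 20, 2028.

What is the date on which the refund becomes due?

October 25, 2028

Adding 82 calendar days to July 20, 2028 gives October 10, 2028, which is the last day of the replacement period.
The date on which the refund becomes due: October 10, 2028 + 15 days = October 25, 2028.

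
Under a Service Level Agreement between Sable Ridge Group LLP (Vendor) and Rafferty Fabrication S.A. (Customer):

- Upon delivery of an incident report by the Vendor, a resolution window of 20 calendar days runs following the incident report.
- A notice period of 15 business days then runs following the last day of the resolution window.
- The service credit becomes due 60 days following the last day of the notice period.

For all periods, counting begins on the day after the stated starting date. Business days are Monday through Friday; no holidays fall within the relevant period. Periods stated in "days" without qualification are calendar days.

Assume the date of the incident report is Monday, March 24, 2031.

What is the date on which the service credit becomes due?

July 1, 2031

The last day of the resolution window: 20 calendar days after March 24, 2031 is April 13, 2031.
From Sunday, April 13, 2031, 15 business days (Apr 14, Apr 15, Apr 16, Apr 17, …, Apr 30, May 1, May 2, skipping weekends) brings us to Friday, May 2, 2031, which is the last day of the notice period.
The date on which the service credit becomes due: 60 calendar days after May 2, 2031 is July 1, 2031.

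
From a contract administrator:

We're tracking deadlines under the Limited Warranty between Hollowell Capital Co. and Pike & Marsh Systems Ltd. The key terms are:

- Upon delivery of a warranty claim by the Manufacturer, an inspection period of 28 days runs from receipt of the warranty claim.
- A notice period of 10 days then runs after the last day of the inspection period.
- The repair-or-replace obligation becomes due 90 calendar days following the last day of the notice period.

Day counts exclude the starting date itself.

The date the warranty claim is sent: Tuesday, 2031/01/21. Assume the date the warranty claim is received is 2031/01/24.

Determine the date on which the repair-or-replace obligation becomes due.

The last day of the inspection period: 2031/01/24 + 28 days = 2031/02/21.
The last day of the notice period: 10 calendar days after 2031/02/21 is 2031/03/03.
The date on which the repair-or-replace obligation becomes due: 90 calendar days after 2031/03/03 is 2031/06/01.

2031/06/01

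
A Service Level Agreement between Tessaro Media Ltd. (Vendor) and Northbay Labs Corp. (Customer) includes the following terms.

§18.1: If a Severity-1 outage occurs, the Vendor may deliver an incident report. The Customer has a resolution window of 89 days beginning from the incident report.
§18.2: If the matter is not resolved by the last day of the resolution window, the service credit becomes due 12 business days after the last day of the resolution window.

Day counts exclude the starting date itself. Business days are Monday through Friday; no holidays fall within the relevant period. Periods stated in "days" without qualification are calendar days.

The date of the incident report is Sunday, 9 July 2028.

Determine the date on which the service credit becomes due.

24 October 2028

The last day of the resolution window: 89 calendar days after 9 July 2028 is 6 October 2028.
From Friday, 6 October 2028, 12 business days (Oct 9, Oct 10, Oct 11, Oct 12, …, Oct 20, Oct 23, Oct 24, skipping weekends) brings us to Tuesday, 24 October 2028, which is the date on which the service credit becomes due.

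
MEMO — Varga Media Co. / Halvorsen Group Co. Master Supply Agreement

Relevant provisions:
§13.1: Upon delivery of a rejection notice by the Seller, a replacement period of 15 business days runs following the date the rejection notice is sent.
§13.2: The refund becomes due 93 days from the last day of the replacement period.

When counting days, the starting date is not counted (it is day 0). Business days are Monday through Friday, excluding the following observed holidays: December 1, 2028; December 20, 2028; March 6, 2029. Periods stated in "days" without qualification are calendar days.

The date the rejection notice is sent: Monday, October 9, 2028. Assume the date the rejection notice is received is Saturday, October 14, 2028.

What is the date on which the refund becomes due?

The last day of the replacement period: counting 15 business days from Monday, October 9, 2028 (Oct 10, Oct 11, Oct 12, Oct 13, …, Oct 26, Oct 27, Oct 30, skipping weekends) reaches Monday, October 30, 2028.
Adding 93 calendar days to October 30, 2028 gives January 31, 2029, which is the date on which the refund becomes due.

January 31, 2029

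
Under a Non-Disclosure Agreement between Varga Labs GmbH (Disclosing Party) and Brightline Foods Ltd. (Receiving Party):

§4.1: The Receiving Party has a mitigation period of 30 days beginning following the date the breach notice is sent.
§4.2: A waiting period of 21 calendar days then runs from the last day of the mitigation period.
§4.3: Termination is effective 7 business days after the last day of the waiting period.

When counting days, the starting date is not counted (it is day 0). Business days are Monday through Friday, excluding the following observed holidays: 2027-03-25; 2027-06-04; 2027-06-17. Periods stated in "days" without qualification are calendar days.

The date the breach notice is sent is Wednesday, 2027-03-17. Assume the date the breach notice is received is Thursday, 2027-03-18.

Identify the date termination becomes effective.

The last day of the mitigation period: 2027-03-17 + 30 days = 2027-04-16.
The last day of the waiting period: 21 calendar days after 2027-04-16 is 2027-05-07.
The date termination becomes effective: 7 business days after Friday, 2027-05-07, skipping weekends — May 10, May 11, May 12, May 13, May 14, May 17, May 18 — lands on Tuesday, 2027-05-18.

2027-05-18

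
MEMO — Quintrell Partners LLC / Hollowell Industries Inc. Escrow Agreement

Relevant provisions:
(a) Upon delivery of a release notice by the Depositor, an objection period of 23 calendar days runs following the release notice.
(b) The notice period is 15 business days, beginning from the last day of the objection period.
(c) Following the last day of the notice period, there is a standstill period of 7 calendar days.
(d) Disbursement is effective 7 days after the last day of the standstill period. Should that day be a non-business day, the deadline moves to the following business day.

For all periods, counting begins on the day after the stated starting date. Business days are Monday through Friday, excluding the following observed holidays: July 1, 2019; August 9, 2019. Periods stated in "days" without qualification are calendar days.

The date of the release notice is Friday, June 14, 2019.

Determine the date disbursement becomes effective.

August 12, 2019

The last day of the objection period: June 14, 2019 + 23 days = July 7, 2019.
The last day of the notice period: counting 15 business days from Sunday, July 7, 2019 (Jul 8, Jul 9, Jul 10, Jul 11, …, Jul 24, Jul 25, Jul 26, skipping weekends) reaches Friday, July 26, 2019.
The last day of the standstill period: 7 calendar days after July 26, 2019 is August 2, 2019.
The date disbursement becomes effective: 7 calendar days after August 2, 2019 is August 9, 2019. That falls on Friday, a listed holiday, so it rolls to the next business day, Monday, August 12, 2019.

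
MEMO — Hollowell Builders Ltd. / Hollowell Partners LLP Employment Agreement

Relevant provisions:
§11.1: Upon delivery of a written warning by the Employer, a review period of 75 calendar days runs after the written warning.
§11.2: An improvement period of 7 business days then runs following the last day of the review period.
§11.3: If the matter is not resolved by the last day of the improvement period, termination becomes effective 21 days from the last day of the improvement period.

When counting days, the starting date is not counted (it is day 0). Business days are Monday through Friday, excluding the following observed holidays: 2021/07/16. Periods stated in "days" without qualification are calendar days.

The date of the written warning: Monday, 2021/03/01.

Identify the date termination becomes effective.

2021/06/15

The last day of the review period: 75 calendar days after 2021/03/01 is 2021/05/15.
The last day of the improvement period: counting 7 business days from Saturday, 2021/05/15 (May 17, May 18, May 19, May 20, May 21, May 24, May 25, skipping weekends) reaches Tuesday, 2021/05/25.
The date termination becomes effective: 21 calendar days after 2021/05/25 is 2021/06/15.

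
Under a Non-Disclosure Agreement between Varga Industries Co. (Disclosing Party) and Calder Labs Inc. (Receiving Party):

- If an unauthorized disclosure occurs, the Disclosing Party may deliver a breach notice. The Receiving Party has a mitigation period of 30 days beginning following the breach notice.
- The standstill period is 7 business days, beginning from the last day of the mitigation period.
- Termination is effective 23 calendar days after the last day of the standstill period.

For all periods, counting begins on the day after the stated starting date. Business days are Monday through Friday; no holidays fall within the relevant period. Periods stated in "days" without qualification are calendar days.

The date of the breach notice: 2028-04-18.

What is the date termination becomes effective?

2028-06-21

The last day of the mitigation period: 30 calendar days after 2028-04-18 is 2028-05-18.
The last day of the standstill period: 7 business days after Thursday, 2028-05-18, skipping weekends — May 19, May 22, May 23, May 24, May 25, May 26, May 29 — lands on Monday, 2028-05-29.
The date termination becomes effective: 23 calendar days after 2028-05-29 is 2028-06-21.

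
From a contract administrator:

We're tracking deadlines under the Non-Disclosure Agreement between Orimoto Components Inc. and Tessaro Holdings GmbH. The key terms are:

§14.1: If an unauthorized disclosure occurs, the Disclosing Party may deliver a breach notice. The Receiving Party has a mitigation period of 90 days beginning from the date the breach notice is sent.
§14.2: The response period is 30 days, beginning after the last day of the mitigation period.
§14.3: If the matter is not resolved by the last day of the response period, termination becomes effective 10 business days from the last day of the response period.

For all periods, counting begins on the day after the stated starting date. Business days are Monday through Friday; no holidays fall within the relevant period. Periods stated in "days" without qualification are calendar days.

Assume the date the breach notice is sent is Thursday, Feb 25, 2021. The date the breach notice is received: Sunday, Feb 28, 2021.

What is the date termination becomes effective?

The last day of the mitigation period: Feb 25, 2021 + 90 days = May 26, 2021.
The last day of the response period: 30 calendar days after May 26, 2021 is Jun 25, 2021.
The date termination becomes effective: 10 business days after Friday, Jun 25, 2021, skipping weekends — Jun 28, Jun 29, Jun 30, Jul 1, Jul 2, Jul 5, Jul 6, Jul 7, Jul 8, Jul 9 — lands on Friday, Jul 9, 2021.

Jul 9, 2021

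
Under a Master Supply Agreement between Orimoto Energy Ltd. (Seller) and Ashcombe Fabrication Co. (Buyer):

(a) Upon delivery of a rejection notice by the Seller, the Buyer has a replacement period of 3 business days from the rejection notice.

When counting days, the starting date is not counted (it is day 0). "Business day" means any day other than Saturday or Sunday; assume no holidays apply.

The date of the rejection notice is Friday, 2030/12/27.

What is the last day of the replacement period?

2031/01/01

The last day of the replacement period: 3 business days after Friday, 2030/12/27, skipping weekends — Dec 30, Dec 31, Jan 1 — lands on Wednesday, 2031/01/01.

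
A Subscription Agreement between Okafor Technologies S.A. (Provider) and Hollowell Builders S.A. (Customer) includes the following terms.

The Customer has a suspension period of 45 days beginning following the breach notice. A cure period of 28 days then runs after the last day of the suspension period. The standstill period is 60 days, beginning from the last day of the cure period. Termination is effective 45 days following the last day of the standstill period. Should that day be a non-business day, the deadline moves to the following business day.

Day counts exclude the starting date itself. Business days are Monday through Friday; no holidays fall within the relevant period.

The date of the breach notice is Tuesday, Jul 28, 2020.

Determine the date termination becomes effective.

Jan 22, 2021

Adding 45 calendar days to Jul 28, 2020 gives Sep 11, 2020, which is the last day of the suspension period.
The last day of the cure period: Sep 11, 2020 + 28 days = Oct 9, 2020.
The last day of the standstill period: 60 calendar days after Oct 9, 2020 is Dec 8, 2020.
The date termination becomes effective: 45 calendar days after Dec 8, 2020 is Jan 22, 2021. Jan 22, 2021 is a Friday, so no roll-forward applies.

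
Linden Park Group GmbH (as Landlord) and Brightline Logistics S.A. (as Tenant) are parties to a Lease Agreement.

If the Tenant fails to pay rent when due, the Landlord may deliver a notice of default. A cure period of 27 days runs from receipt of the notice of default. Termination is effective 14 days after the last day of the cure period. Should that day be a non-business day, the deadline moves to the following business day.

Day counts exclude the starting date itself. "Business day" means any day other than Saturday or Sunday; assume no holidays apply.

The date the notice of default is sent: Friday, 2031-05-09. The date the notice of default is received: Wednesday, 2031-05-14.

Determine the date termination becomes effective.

The last day of the cure period: 2031-05-14 + 27 days = 2031-06-10.
Adding 14 calendar days to 2031-06-10 gives 2031-06-24, which is the date termination becomes effective. 2031-06-24 is a Tuesday, so no roll-forward applies.

2031-06-24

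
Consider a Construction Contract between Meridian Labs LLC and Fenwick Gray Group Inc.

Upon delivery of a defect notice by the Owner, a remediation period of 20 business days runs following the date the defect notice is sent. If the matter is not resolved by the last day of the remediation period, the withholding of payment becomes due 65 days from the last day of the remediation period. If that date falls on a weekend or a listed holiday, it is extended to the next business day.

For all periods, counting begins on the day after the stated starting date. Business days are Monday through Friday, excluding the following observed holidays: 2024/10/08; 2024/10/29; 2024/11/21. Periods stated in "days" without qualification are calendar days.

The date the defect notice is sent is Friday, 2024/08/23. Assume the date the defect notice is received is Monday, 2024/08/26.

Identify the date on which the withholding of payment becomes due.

2024/11/25

The last day of the remediation period: 20 business days after Friday, 2024/08/23, skipping weekends — Aug 26, Aug 27, Aug 28, Aug 29, …, Sep 18, Sep 19, Sep 20 — lands on Friday, 2024/09/20.
Adding 65 calendar days to 2024/09/20 gives 2024/11/24, which is the date on which the withholding of payment becomes due. That falls on a Sunday, so it rolls to the next business day, Monday, 2024/11/25.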